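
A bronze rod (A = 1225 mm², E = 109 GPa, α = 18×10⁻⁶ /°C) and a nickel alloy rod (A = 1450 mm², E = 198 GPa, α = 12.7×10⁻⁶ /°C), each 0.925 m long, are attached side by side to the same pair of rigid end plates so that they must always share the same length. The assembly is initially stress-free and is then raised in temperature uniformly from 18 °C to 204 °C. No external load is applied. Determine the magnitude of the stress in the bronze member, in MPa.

σ ≈ 73.3 MPa (compressive)

The bronze has the larger α, so on heating it would change length more than the nickel alloy if both were free. The rigid plates force a common final length, so the bronze is put into compression and the nickel alloy into tension, with equal and opposite forces P (no external load).
Equating the net (thermal + elastic) strains gives |α₁ − α₂|·ΔT = P·[1/(A₁E₁) + 1/(A₂E₂)].
|α₁ − α₂|·ΔT = 5.3×10⁻⁶ × 186 = 0.0009858.
1/(A₁E₁) + 1/(A₂E₂) = 1/(1225×109×10³) + 1/(1450×198×10³) = 1.097×10⁻⁸ N⁻¹.
P = 0.0009858 / 1.097×10⁻⁸ = 89840 N = 89.84 kN.
σ_{bronze} = P/A₁ = 89840/1225 = 73.34 MPa, compressive.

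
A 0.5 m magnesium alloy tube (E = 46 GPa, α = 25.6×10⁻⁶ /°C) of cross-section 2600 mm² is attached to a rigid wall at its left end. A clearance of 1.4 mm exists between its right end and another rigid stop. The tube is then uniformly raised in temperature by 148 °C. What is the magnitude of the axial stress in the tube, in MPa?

σ ≈ 45.5 MPa (compressive)

Unrestrained expansion: δ_free = αΔT L = 25.6×10⁻⁶ × 148 × 500 = 1.894 mm.
The gap closes (δ_free > 1.4 mm) and the wall then resists a further 1.894 − 1.4 = 0.4944 mm of expansion.
Compatibility: PL/(AE) = 0.4944 mm, so σ = P/A = E × (0.4944/500) = 45.48 MPa.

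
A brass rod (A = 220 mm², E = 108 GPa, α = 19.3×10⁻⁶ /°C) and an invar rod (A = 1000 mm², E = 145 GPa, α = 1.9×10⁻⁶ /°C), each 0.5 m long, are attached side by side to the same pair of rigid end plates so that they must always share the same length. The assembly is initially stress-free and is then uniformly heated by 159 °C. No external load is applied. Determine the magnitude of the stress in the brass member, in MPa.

Both members must finish at the same length. With the larger α, the brass tends to over-expand; the plates restrain it, putting the brass in compression and the invar in tension. With no external load the two internal forces are equal and opposite, magnitude P.
Compatibility of the two members (thermal + elastic change equal): (α₁ − α₂)ΔT = P·[1/(A₁E₁) + 1/(A₂E₂)].
|α₁ − α₂|·ΔT = 17.4×10⁻⁶ × 159 = 0.002767.
1/(A₁E₁) + 1/(A₂E₂) = 1/(220×108×10³) + 1/(1000×145×10³) = 4.898×10⁻⁸ N⁻¹.
P = 0.002767 / 4.898×10⁻⁸ = 56480 N = 56.48 kN.
σ_{brass} = P/A₁ = 56480/220 = 256.7 MPa, compressive.

σ ≈ 257 MPa (compressive)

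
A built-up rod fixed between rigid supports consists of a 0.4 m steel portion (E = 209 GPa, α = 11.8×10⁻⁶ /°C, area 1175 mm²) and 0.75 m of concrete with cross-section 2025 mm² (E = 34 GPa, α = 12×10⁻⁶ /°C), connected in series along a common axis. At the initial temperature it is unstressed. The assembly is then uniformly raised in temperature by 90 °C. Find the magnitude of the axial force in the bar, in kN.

If the supports were absent, the total length change would be Σ αᵢΔT Lᵢ = 11.8×10⁻⁶×90×400 + 12×10⁻⁶×90×750 = 1.235 mm.
Since the ends are fixed, an axial force P builds up, equal in every segment, with P · Σ Lᵢ/(AᵢEᵢ) = δ_free.
Σ Lᵢ/(AᵢEᵢ) = 400/(1175×209×10³) + 750/(2025×34×10³) = 1.252×10⁻⁵ mm/N.
P = 1.235 / 1.252×10⁻⁵ = 98610 N = 98.61 kN, compressive.

P ≈ 98.6 kN (compressive)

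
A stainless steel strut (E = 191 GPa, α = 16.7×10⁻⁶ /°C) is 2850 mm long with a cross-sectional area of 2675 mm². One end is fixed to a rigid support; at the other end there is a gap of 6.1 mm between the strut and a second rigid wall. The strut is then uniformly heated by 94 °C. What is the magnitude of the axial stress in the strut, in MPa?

Unrestrained expansion: δ_free = αΔT L = 16.7×10⁻⁶ × 94 × 2850 = 4.474 mm.
This is smaller than the 6.1 mm clearance, so the strut expands freely without reaching the stop — the stress is zero.

σ ≈ 0 MPa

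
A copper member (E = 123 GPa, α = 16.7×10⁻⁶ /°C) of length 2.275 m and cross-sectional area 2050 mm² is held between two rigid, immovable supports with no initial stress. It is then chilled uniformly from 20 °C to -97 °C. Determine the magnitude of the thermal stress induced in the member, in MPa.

σ ≈ 240 MPa (tensile)

Because both ends are immovable the net strain is zero, and the suppressed thermal strain is αΔT = 16.7×10⁻⁶ × 117 = 1953.9×10⁻⁶.
The stress required to suppress this strain is σ = Eε = 123×10³ × 1953.9×10⁻⁶ = 240.3 MPa, tensile since the member is trying to contract.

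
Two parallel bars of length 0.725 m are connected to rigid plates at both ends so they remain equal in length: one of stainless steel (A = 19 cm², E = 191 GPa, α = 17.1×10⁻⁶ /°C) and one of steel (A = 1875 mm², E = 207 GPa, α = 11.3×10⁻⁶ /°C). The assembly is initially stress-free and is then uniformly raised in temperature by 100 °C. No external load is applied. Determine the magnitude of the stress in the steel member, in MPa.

Both members must finish at the same length. With the larger α, the stainless steel tends to over-expand; the plates restrain it, putting the stainless steel in compression and the steel in tension. With no external load the two internal forces are equal and opposite, magnitude P.
Compatibility of the two members (thermal + elastic change equal): (α₁ − α₂)ΔT = P·[1/(A₁E₁) + 1/(A₂E₂)].
|α₁ − α₂|·ΔT = 5.8×10⁻⁶ × 100 = 0.00058.
1/(A₁E₁) + 1/(A₂E₂) = 1/(1900×191×10³) + 1/(1875×207×10³) = 5.332×10⁻⁹ N⁻¹.
So P = 0.00058 / 5.332×10⁻⁹ = 108.8 kN.
σ_{steel} = P/A₂ = 108800/1875 = 58.01 MPa, tensile.

σ ≈ 58 MPa (tensile)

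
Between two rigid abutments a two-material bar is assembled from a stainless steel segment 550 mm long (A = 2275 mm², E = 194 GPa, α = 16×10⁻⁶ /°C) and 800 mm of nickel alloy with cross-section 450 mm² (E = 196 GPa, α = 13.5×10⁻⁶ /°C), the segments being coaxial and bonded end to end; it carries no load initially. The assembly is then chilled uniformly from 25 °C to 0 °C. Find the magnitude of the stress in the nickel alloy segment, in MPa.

σ ≈ 106 MPa (tensile)

Free thermal contraction of the whole bar: Σ αᵢΔT Lᵢ = 16×10⁻⁶×25×550 + 13.5×10⁻⁶×25×800 = 0.49 mm.
Since the ends are fixed, an axial force P builds up, equal in every segment, with P · Σ Lᵢ/(AᵢEᵢ) = δ_free.
The series flexibility is Σ Lᵢ/(AᵢEᵢ) = 550/(2275×194×10³) + 800/(450×196×10³) = 1.032×10⁻⁵ mm/N.
Hence P = δ_free / Σ(L/AE) = 0.49/1.032×10⁻⁵ = 47.5 kN (tensile).
σ_{nickel alloy} = P / A = 47500 / 450 = 105.5 MPa.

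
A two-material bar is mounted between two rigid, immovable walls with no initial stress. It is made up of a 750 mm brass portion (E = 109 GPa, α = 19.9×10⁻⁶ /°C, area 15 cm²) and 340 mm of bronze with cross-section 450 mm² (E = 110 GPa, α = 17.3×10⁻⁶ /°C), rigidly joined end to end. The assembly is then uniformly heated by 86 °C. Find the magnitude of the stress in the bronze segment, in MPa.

With the walls removed the bar would change length by δ_free = Σ αᵢΔT Lᵢ = 19.9×10⁻⁶×86×750 + 17.3×10⁻⁶×86×340 = 1.789 mm.
Since the ends are fixed, an axial force P builds up, equal in every segment, with P · Σ Lᵢ/(AᵢEᵢ) = δ_free.
Σ Lᵢ/(AᵢEᵢ) = 750/(1500×109×10³) + 340/(450×110×10³) = 1.146×10⁻⁵ mm/N.
P = 1.789 / 1.146×10⁻⁵ = 156200 N = 156.2 kN, compressive.
σ_{bronze} = P / A = 156200 / 450 = 347.1 MPa.

σ ≈ 347 MPa (compressive)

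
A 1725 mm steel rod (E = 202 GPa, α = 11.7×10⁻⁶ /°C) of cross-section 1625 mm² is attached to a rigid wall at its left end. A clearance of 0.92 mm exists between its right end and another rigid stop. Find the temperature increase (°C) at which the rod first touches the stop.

ΔT ≈ 45.6 °C

Contact occurs when the free expansion equals the gap: αΔT L = 0.92 mm.
ΔT = 0.92 / (11.7×10⁻⁶ × 1725) = 45.58 °C.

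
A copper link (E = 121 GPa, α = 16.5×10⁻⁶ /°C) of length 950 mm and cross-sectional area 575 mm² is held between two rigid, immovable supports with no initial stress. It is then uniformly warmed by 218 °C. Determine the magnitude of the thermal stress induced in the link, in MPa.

The supports are rigid, so the total axial strain is zero. The restrained thermal strain is ε = αΔT = 16.5×10⁻⁶ × 218 = 3597×10⁻⁶.
Hence σ = E·αΔT = 121×10³ × 3597×10⁻⁶ = 435.2 MPa, compressive.

σ ≈ 435 MPa (compressive)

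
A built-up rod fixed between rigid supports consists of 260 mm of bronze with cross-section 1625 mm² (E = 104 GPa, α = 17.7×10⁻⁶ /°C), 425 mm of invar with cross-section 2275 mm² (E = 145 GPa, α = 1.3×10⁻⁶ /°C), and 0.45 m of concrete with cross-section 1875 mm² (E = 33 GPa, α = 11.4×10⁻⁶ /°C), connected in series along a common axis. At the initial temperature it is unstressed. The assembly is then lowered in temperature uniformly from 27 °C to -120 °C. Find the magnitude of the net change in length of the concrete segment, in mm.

Free thermal contraction of the whole bar: Σ αᵢΔT Lᵢ = 17.7×10⁻⁶×147×260 + 1.3×10⁻⁶×147×425 + 11.4×10⁻⁶×147×450 = 1.512 mm.
Since the ends are fixed, an axial force P builds up, equal in every segment, with P · Σ Lᵢ/(AᵢEᵢ) = δ_free.
The series flexibility is Σ Lᵢ/(AᵢEᵢ) = 260/(1625×104×10³) + 425/(2275×145×10³) + 450/(1875×33×10³) = 1.01×10⁻⁵ mm/N.
P = 1.512 / 1.01×10⁻⁵ = 149700 N = 149.7 kN, tensile.
For the concrete segment, free thermal change = 11.4×10⁻⁶×147×450 = 0.7541 mm and elastic change from P = 149700×450/(1875×33×10³) = 1.089 mm; these oppose, so the net change is 0.335 mm (segment lengthens).

|ΔL| ≈ 0.335 mm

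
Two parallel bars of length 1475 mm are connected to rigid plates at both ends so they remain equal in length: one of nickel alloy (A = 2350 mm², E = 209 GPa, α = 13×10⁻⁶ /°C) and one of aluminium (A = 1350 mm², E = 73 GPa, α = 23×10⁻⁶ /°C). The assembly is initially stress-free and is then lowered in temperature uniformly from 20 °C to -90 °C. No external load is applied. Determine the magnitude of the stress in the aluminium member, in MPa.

σ ≈ 66.9 MPa (tensile)

Both members must finish at the same length. With the larger α, the aluminium tends to over-contract; the plates restrain it, putting the aluminium in tension and the nickel alloy in compression. With no external load the two internal forces are equal and opposite, magnitude P.
Compatibility of the two members (thermal + elastic change equal): (α₁ − α₂)ΔT = P·[1/(A₁E₁) + 1/(A₂E₂)].
|α₁ − α₂|·ΔT = 10×10⁻⁶ × 110 = 0.0011.
1/(A₁E₁) + 1/(A₂E₂) = 1/(2350×209×10³) + 1/(1350×73×10³) = 1.218×10⁻⁸ N⁻¹.
So P = 0.0011 / 1.218×10⁻⁸ = 90.29 kN.
σ_{aluminium} = P/A₂ = 90290/1350 = 66.88 MPa, tensile.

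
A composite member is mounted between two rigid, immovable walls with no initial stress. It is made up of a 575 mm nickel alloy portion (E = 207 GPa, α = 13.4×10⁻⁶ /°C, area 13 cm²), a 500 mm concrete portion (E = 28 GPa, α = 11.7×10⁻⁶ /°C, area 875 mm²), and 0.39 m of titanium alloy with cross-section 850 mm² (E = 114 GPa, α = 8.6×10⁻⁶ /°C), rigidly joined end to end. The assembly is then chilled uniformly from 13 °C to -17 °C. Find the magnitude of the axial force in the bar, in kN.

If the supports were absent, the total length change would be Σ αᵢΔT Lᵢ = 13.4×10⁻⁶×30×575 + 11.7×10⁻⁶×30×500 + 8.6×10⁻⁶×30×390 = 0.5073 mm.
The walls prevent any net length change, so an axial force P (same in every segment) develops. Compatibility: P · Σ Lᵢ/(AᵢEᵢ) = δ_free.
The series flexibility is Σ Lᵢ/(AᵢEᵢ) = 575/(1300×207×10³) + 500/(875×28×10³) + 390/(850×114×10³) = 2.657×10⁻⁵ mm/N.
Hence P = δ_free / Σ(L/AE) = 0.5073/2.657×10⁻⁵ = 19.09 kN (tensile).

P ≈ 19.1 kN (tensile)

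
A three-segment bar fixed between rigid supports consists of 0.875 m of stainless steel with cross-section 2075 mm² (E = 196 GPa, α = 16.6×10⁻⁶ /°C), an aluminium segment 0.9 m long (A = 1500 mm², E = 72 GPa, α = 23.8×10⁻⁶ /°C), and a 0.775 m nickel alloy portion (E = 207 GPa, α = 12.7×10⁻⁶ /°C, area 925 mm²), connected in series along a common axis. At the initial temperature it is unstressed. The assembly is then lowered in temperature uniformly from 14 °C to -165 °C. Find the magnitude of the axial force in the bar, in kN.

Free thermal contraction of the whole bar: Σ αᵢΔT Lᵢ = 16.6×10⁻⁶×179×875 + 23.8×10⁻⁶×179×900 + 12.7×10⁻⁶×179×775 = 8.196 mm.
Since the ends are fixed, an axial force P builds up, equal in every segment, with P · Σ Lᵢ/(AᵢEᵢ) = δ_free.
Σ Lᵢ/(AᵢEᵢ) = 875/(2075×196×10³) + 900/(1500×72×10³) + 775/(925×207×10³) = 1.453×10⁻⁵ mm/N.
P = 8.196 / 1.453×10⁻⁵ = 564000 N = 564 kN, tensile.

P ≈ 564 kN (tensile)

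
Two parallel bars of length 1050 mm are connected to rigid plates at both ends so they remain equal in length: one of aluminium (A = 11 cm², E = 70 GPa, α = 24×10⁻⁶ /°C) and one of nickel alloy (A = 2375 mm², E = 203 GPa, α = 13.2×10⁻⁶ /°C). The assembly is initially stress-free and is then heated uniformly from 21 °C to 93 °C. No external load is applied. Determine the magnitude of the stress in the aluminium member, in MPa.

Both members must finish at the same length. With the larger α, the aluminium tends to over-expand; the plates restrain it, putting the aluminium in compression and the nickel alloy in tension. With no external load the two internal forces are equal and opposite, magnitude P.
Compatibility of the two members (thermal + elastic change equal): (α₁ − α₂)ΔT = P·[1/(A₁E₁) + 1/(A₂E₂)].
|α₁ − α₂|·ΔT = 10.8×10⁻⁶ × 72 = 0.0007776.
1/(A₁E₁) + 1/(A₂E₂) = 1/(1100×70×10³) + 1/(2375×203×10³) = 1.506×10⁻⁸ N⁻¹.
P = 0.0007776 / 1.506×10⁻⁸ = 51630 N = 51.63 kN.
σ_{aluminium} = P/A₁ = 51630/1100 = 46.94 MPa, compressive.

σ ≈ 46.9 MPa (compressive)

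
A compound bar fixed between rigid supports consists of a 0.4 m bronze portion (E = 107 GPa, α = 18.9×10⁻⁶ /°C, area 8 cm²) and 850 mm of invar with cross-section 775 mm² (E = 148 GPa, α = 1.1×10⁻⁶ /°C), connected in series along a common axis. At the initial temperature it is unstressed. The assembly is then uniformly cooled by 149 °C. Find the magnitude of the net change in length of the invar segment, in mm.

|ΔL| ≈ 0.637 mm

Free thermal contraction of the whole bar: Σ αᵢΔT Lᵢ = 18.9×10⁻⁶×149×400 + 1.1×10⁻⁶×149×850 = 1.266 mm.
The rigid supports impose zero overall length change; the single axial force P common to all segments must satisfy P Σ Lᵢ/(AᵢEᵢ) = δ_free.
The series flexibility is Σ Lᵢ/(AᵢEᵢ) = 400/(800×107×10³) + 850/(775×148×10³) = 1.208×10⁻⁵ mm/N.
So P = 1.266 / 1.208×10⁻⁵ = 104.8 kN, tensile.
For the invar segment, free thermal change = 1.1×10⁻⁶×149×850 = 0.1393 mm and elastic change from P = 104800×850/(775×148×10³) = 0.7763 mm; these oppose, so the net change is 0.637 mm (segment lengthens).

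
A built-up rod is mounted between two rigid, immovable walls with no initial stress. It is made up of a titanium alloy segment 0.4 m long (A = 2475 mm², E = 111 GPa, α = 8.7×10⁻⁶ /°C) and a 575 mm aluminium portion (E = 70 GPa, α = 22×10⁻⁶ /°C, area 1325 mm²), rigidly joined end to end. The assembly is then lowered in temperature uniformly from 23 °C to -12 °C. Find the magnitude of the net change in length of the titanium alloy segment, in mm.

|ΔL| ≈ 0.0144 mm

If the supports were absent, the total length change would be Σ αᵢΔT Lᵢ = 8.7×10⁻⁶×35×400 + 22×10⁻⁶×35×575 = 0.5645 mm.
The rigid supports impose zero overall length change; the single axial force P common to all segments must satisfy P Σ Lᵢ/(AᵢEᵢ) = δ_free.
The series flexibility is Σ Lᵢ/(AᵢEᵢ) = 400/(2475×111×10³) + 575/(1325×70×10³) = 7.655×10⁻⁶ mm/N.
P = 0.5645 / 7.655×10⁻⁶ = 73740 N = 73.74 kN, tensile.
For the titanium alloy segment, free thermal change = 8.7×10⁻⁶×35×400 = 0.1218 mm and elastic change from P = 73740×400/(2475×111×10³) = 0.1074 mm; these oppose, so the net change is 0.0144 mm (segment shortens).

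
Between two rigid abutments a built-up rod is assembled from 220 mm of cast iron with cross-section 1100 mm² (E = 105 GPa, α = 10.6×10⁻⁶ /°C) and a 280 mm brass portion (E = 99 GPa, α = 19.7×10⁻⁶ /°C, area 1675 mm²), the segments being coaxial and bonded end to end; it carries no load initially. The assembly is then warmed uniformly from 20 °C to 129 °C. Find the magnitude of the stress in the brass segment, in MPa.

If the supports were absent, the total length change would be Σ αᵢΔT Lᵢ = 10.6×10⁻⁶×109×220 + 19.7×10⁻⁶×109×280 = 0.8554 mm.
Since the ends are fixed, an axial force P builds up, equal in every segment, with P · Σ Lᵢ/(AᵢEᵢ) = δ_free.
The series flexibility is Σ Lᵢ/(AᵢEᵢ) = 220/(1100×105×10³) + 280/(1675×99×10³) = 3.593×10⁻⁶ mm/N.
P = 0.8554 / 3.593×10⁻⁶ = 238100 N = 238.1 kN, compressive.
σ_{brass} = P / A = 238100 / 1675 = 142.1 MPa.

σ ≈ 142 MPa (compressive)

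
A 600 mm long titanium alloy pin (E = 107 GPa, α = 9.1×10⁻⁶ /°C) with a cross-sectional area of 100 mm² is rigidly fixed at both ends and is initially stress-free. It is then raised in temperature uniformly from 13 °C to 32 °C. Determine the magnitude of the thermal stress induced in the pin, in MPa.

With length fixed, the mechanical strain must cancel the thermal strain αΔT = 9.1×10⁻⁶ × 19 = 172.9×10⁻⁶.
Hence σ = E·αΔT = 107×10³ × 172.9×10⁻⁶ = 18.5 MPa, compressive.

σ ≈ 18.5 MPa (compressive)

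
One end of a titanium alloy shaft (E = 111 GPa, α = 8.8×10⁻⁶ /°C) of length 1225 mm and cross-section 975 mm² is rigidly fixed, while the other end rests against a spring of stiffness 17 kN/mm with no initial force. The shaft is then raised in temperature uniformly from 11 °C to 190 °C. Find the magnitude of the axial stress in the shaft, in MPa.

σ ≈ 28.2 MPa (compressive)

If the spring were absent the shaft would lengthen by αΔT L = 8.8×10⁻⁶ × 179 × 1225 = 1.93 mm.
With a force P in the spring, the elastic change of the shaft is PL/(AE) and that of the spring is P/k; compatibility requires their sum to equal δ_free.
So P = δ_free / [L/(AE) + 1/k] = 1.93 / [ 1225/(975×111×10³) + 1/(17×10³) ].
P = 1.93 / 7.014×10⁻⁵ = 27510 N.
σ = P/A = 27510/975 = 28.22 MPa.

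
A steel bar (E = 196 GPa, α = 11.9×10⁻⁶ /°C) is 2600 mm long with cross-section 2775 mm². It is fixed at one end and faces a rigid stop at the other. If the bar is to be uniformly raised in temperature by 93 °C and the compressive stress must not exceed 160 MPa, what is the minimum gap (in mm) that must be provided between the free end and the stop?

With no wall the bar would lengthen by αΔT L = 11.9×10⁻⁶ × 93 × 2600 = 2.877 mm.
At the allowable stress the elastic shortening the wall may impose is σL/E = 160 × 2600 / (196×10³) = 2.122 mm.
So the gap has to take up the difference, g_min = δ_free − σL/E = 2.877 − 2.122 = 0.755 mm.

g ≈ 0.755 mm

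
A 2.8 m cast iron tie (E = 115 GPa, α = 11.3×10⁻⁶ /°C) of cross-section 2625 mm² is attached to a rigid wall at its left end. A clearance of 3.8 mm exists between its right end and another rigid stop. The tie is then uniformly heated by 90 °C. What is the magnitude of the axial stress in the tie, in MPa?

If the wall were absent the tie would grow by αΔT L = 11.3×10⁻⁶ × 90 × 2800 = 2.848 mm.
This is smaller than the 3.8 mm clearance, so the tie expands freely without reaching the stop — the stress is zero.

σ ≈ 0 MPa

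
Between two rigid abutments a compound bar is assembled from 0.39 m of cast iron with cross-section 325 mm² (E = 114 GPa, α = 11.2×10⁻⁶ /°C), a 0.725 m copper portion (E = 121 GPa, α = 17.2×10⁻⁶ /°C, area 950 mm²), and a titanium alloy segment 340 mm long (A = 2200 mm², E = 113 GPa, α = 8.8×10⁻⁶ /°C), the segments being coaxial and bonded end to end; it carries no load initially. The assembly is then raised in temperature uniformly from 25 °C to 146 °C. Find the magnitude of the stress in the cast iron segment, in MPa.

σ ≈ 406 MPa (compressive)

If the supports were absent, the total length change would be Σ αᵢΔT Lᵢ = 11.2×10⁻⁶×121×390 + 17.2×10⁻⁶×121×725 + 8.8×10⁻⁶×121×340 = 2.399 mm.
The walls prevent any net length change, so an axial force P (same in every segment) develops. Compatibility: P · Σ Lᵢ/(AᵢEᵢ) = δ_free.
Σ Lᵢ/(AᵢEᵢ) = 390/(325×114×10³) + 725/(950×121×10³) + 340/(2200×113×10³) = 1.82×10⁻⁵ mm/N.
So P = 2.399 / 1.82×10⁻⁵ = 131.8 kN, compressive.
σ_{cast iron} = P / A = 131800 / 325 = 405.6 MPa.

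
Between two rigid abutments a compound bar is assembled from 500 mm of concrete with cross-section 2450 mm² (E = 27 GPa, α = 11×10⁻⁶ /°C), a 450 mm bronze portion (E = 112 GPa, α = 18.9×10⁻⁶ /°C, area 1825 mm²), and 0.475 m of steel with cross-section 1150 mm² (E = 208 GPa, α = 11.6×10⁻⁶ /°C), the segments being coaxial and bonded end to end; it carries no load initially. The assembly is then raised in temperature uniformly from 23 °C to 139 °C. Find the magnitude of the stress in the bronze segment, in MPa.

σ ≈ 106 MPa (compressive)

Free thermal expansion of the whole bar: Σ αᵢΔT Lᵢ = 11×10⁻⁶×116×500 + 18.9×10⁻⁶×116×450 + 11.6×10⁻⁶×116×475 = 2.264 mm.
The walls prevent any net length change, so an axial force P (same in every segment) develops. Compatibility: P · Σ Lᵢ/(AᵢEᵢ) = δ_free.
Σ Lᵢ/(AᵢEᵢ) = 500/(2450×27×10³) + 450/(1825×112×10³) + 475/(1150×208×10³) = 1.175×10⁻⁵ mm/N.
Hence P = δ_free / Σ(L/AE) = 2.264/1.175×10⁻⁵ = 192.7 kN (compressive).
σ_{bronze} = P / A = 192700 / 1825 = 105.6 MPa.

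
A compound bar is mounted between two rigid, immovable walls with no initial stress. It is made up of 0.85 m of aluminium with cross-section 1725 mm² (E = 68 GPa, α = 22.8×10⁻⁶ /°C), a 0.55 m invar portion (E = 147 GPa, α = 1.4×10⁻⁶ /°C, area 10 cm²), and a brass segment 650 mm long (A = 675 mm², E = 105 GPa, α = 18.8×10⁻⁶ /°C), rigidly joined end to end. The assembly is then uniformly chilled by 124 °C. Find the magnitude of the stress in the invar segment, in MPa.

With the walls removed the bar would change length by δ_free = Σ αᵢΔT Lᵢ = 22.8×10⁻⁶×124×850 + 1.4×10⁻⁶×124×550 + 18.8×10⁻⁶×124×650 = 4.014 mm.
The rigid supports impose zero overall length change; the single axial force P common to all segments must satisfy P Σ Lᵢ/(AᵢEᵢ) = δ_free.
Σ Lᵢ/(AᵢEᵢ) = 850/(1725×68×10³) + 550/(1000×147×10³) + 650/(675×105×10³) = 2.016×10⁻⁵ mm/N.
Hence P = δ_free / Σ(L/AE) = 4.014/2.016×10⁻⁵ = 199.1 kN (tensile).
σ_{invar} = P / A = 199100 / 1000 = 199.1 MPa.

σ ≈ 199 MPa (tensile)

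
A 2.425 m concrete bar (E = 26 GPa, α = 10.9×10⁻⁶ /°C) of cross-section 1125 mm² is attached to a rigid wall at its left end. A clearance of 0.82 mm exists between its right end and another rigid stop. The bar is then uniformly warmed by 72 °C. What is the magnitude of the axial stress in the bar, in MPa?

Free thermal elongation = αΔT L = 10.9×10⁻⁶ × 72 × 2425 = 1.903 mm.
The gap closes (δ_free > 0.82 mm) and the wall then resists a further 1.903 − 0.82 = 1.083 mm of expansion.
So σ = E(δ_free − g)/L = 26×10³ × 1.083/2425 = 11.61 MPa.

σ ≈ 11.6 MPa (compressive)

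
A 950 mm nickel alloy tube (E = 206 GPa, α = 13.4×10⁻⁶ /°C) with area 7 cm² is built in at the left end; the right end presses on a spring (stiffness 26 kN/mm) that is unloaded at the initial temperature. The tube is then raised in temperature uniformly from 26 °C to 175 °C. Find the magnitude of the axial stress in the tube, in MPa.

If the spring were absent the tube would lengthen by αΔT L = 13.4×10⁻⁶ × 149 × 950 = 1.897 mm.
With a force P in the spring, the elastic change of the tube is PL/(AE) and that of the spring is P/k; compatibility requires their sum to equal δ_free.
P [ L/(AE) + 1/k ] = δ_free → P [ 950/(700×206×10³) + 1/(26×10³) ] = 1.897.
P = 1.897 / 4.505×10⁻⁵ = 42100 N.
σ = P/A = 42100/700 = 60.15 MPa.

σ ≈ 60.1 MPa (compressive)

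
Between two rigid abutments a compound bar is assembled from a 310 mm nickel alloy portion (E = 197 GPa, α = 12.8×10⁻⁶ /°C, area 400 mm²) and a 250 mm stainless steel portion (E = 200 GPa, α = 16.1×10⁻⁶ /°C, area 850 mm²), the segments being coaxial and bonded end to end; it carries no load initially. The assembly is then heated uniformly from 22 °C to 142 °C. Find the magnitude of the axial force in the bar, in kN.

If the supports were absent, the total length change would be Σ αᵢΔT Lᵢ = 12.8×10⁻⁶×120×310 + 16.1×10⁻⁶×120×250 = 0.9592 mm.
Since the ends are fixed, an axial force P builds up, equal in every segment, with P · Σ Lᵢ/(AᵢEᵢ) = δ_free.
Σ Lᵢ/(AᵢEᵢ) = 310/(400×197×10³) + 250/(850×200×10³) = 5.405×10⁻⁶ mm/N.
Hence P = δ_free / Σ(L/AE) = 0.9592/5.405×10⁻⁶ = 177.5 kN (compressive).

P ≈ 177 kN (compressive)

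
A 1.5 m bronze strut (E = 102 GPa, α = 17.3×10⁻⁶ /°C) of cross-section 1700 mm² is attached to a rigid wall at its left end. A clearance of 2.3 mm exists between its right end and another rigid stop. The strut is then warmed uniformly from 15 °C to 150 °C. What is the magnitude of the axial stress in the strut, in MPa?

σ ≈ 81.8 MPa (compressive)

If the wall were absent the strut would grow by αΔT L = 17.3×10⁻⁶ × 135 × 1500 = 3.503 mm.
This exceeds the 2.3 mm gap, so the wall pushes back. The portion of expansion that must be recovered elastically is δ_free − gap = 3.503 − 2.3 = 1.203 mm.
So σ = E(δ_free − g)/L = 102×10³ × 1.203/1500 = 81.82 MPa.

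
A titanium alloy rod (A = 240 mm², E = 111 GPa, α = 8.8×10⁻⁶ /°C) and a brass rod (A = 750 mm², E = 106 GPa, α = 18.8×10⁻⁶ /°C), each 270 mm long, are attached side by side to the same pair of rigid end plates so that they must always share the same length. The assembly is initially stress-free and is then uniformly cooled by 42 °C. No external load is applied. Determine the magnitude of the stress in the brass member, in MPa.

The brass has the larger α, so on cooling it would change length more than the titanium alloy if both were free. The rigid plates force a common final length, so the brass is put into tension and the titanium alloy into compression, with equal and opposite forces P (no external load).
Compatibility of the two members (thermal + elastic change equal): (α₁ − α₂)ΔT = P·[1/(A₁E₁) + 1/(A₂E₂)].
|α₁ − α₂|·ΔT = 10×10⁻⁶ × 42 = 0.00042.
1/(A₁E₁) + 1/(A₂E₂) = 1/(240×111×10³) + 1/(750×106×10³) = 5.012×10⁻⁸ N⁻¹.
So P = 0.00042 / 5.012×10⁻⁸ = 8.381 kN.
σ_{brass} = P/A₂ = 8381/750 = 11.17 MPa, tensile.

σ ≈ 11.2 MPa (tensile)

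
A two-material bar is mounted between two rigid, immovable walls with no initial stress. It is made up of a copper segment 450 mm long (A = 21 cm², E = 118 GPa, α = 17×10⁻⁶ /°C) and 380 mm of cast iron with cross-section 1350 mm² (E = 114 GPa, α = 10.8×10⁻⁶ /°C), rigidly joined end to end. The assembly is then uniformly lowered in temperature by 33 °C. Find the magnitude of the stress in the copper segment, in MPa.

Free thermal contraction of the whole bar: Σ αᵢΔT Lᵢ = 17×10⁻⁶×33×450 + 10.8×10⁻⁶×33×380 = 0.3879 mm.
The rigid supports impose zero overall length change; the single axial force P common to all segments must satisfy P Σ Lᵢ/(AᵢEᵢ) = δ_free.
Σ Lᵢ/(AᵢEᵢ) = 450/(2100×118×10³) + 380/(1350×114×10³) = 4.285×10⁻⁶ mm/N.
P = 0.3879 / 4.285×10⁻⁶ = 90520 N = 90.52 kN, tensile.
σ_{copper} = P / A = 90520 / 2100 = 43.1 MPa.

σ ≈ 43.1 MPa (tensile)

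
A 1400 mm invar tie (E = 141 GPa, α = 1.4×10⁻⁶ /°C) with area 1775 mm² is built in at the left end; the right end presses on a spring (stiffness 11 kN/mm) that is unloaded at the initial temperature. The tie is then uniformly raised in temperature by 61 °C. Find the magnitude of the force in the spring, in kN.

P ≈ 1.24 kN

Free thermal expansion: δ_free = αΔT L = 1.4×10⁻⁶ × 61 × 1400 = 0.1196 mm.
Let P be the compressive force at the spring. The tie shortens elastically by PL/(AE) and the spring compresses by P/k; together these equal δ_free.
So P = δ_free / [L/(AE) + 1/k] = 0.1196 / [ 1400/(1775×141×10³) + 1/(11×10³) ].
P = 0.1196 / 9.65×10⁻⁵ = 1239 N.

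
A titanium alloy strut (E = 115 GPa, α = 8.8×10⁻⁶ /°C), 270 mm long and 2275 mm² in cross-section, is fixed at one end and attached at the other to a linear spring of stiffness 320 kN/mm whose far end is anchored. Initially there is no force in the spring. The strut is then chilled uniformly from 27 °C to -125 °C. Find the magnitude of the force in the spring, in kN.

P ≈ 86.9 kN

If the spring were absent the strut would shorten by αΔT L = 8.8×10⁻⁶ × 152 × 270 = 0.3612 mm.
Let P be the tensile force in the spring. The strut extends elastically by PL/(AE) and the spring stretches by P/k; together these equal δ_free.
So P = δ_free / [L/(AE) + 1/k] = 0.3612 / [ 270/(2275×115×10³) + 1/(320×10³) ].
P = 0.3612 / 4.157×10⁻⁶ = 86880 N.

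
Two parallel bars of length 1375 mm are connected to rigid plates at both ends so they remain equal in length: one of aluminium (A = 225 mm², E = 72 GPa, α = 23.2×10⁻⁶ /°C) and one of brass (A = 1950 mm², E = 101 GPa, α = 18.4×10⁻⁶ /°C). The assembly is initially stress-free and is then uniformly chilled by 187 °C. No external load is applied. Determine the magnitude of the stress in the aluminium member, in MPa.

σ ≈ 59.7 MPa (tensile)

The aluminium has the larger α, so on cooling it would change length more than the brass if both were free. The rigid plates force a common final length, so the aluminium is put into tension and the brass into compression, with equal and opposite forces P (no external load).
Equating the net (thermal + elastic) strains gives |α₁ − α₂|·ΔT = P·[1/(A₁E₁) + 1/(A₂E₂)].
|α₁ − α₂|·ΔT = 4.8×10⁻⁶ × 187 = 0.0008976.
1/(A₁E₁) + 1/(A₂E₂) = 1/(225×72×10³) + 1/(1950×101×10³) = 6.681×10⁻⁸ N⁻¹.
So P = 0.0008976 / 6.681×10⁻⁸ = 13.44 kN.
σ_{aluminium} = P/A₁ = 13440/225 = 59.72 MPa, tensile.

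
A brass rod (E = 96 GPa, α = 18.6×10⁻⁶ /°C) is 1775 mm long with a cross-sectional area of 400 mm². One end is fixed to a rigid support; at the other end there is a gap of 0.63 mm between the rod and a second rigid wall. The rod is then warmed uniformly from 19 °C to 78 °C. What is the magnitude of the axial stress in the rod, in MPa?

σ ≈ 71.3 MPa (compressive)

If the wall were absent the rod would grow by αΔT L = 18.6×10⁻⁶ × 59 × 1775 = 1.948 mm.
The gap closes (δ_free > 0.63 mm) and the wall then resists a further 1.948 − 0.63 = 1.318 mm of expansion.
That suppressed elongation corresponds to σ = E·Δ/L = 96×10³ × 1.318/1775 = 71.28 MPa.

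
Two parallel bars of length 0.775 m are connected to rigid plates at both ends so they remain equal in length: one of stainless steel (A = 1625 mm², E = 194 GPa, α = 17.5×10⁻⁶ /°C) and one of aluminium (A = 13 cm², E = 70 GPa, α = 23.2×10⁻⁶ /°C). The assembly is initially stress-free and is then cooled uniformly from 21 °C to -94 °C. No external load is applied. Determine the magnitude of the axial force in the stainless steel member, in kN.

Both members must finish at the same length. With the larger α, the aluminium tends to over-contract; the plates restrain it, putting the aluminium in tension and the stainless steel in compression. With no external load the two internal forces are equal and opposite, magnitude P.
Equating the net (thermal + elastic) strains gives |α₁ − α₂|·ΔT = P·[1/(A₁E₁) + 1/(A₂E₂)].
|α₁ − α₂|·ΔT = 5.7×10⁻⁶ × 115 = 0.0006555.
1/(A₁E₁) + 1/(A₂E₂) = 1/(1625×194×10³) + 1/(1300×70×10³) = 1.416×10⁻⁸ N⁻¹.
P = 0.0006555 / 1.416×10⁻⁸ = 46290 N = 46.29 kN.

P ≈ 46.3 kN (compressive in the stainless steel)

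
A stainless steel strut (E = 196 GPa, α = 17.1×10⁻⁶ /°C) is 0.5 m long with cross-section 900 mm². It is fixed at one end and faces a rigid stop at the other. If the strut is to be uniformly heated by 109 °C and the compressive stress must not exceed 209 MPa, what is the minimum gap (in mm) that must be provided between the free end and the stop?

g ≈ 0.399 mm

With no wall the strut would lengthen by αΔT L = 17.1×10⁻⁶ × 109 × 500 = 0.932 mm.
A stress of 209 MPa corresponds to the wall pushing the strut back by σL/E = 209×500/(196×10³) = 0.5332 mm.
The gap must absorb the remainder: g_min = 0.932 − 0.5332 = 0.3988 mm.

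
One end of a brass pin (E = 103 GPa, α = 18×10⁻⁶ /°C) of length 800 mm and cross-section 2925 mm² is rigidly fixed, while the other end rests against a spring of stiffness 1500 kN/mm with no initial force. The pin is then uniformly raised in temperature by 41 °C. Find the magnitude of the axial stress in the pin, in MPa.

σ ≈ 60.8 MPa (compressive)

If the spring were absent the pin would lengthen by αΔT L = 18×10⁻⁶ × 41 × 800 = 0.5904 mm.
With a force P in the spring, the elastic change of the pin is PL/(AE) and that of the spring is P/k; compatibility requires their sum to equal δ_free.
So P = δ_free / [L/(AE) + 1/k] = 0.5904 / [ 800/(2925×103×10³) + 1/(1500×10³) ].
P = 0.5904 / 3.322×10⁻⁶ = 177700 N.
σ = P/A = 177700/2925 = 60.76 MPa.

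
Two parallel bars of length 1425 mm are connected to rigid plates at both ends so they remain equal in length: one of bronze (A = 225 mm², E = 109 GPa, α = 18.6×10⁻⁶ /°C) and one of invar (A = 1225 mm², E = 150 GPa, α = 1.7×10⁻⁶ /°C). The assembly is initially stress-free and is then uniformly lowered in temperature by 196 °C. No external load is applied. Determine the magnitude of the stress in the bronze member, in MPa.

The bronze has the larger α, so on cooling it would change length more than the invar if both were free. The rigid plates force a common final length, so the bronze is put into tension and the invar into compression, with equal and opposite forces P (no external load).
Setting the final lengths equal and cancelling L: (α₁ − α₂)ΔT = P/(A₁E₁) + P/(A₂E₂).
|α₁ − α₂|·ΔT = 16.9×10⁻⁶ × 196 = 0.003312.
1/(A₁E₁) + 1/(A₂E₂) = 1/(225×109×10³) + 1/(1225×150×10³) = 4.622×10⁻⁸ N⁻¹.
P = 0.003312 / 4.622×10⁻⁸ = 71670 N = 71.67 kN.
σ_{bronze} = P/A₁ = 71670/225 = 318.5 MPa, tensile.

σ ≈ 319 MPa (tensile)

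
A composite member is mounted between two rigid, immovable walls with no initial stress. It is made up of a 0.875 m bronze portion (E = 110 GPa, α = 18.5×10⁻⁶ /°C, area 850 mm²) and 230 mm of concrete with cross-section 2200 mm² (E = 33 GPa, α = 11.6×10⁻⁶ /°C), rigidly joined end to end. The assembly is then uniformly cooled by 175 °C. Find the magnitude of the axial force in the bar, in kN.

Free thermal contraction of the whole bar: Σ αᵢΔT Lᵢ = 18.5×10⁻⁶×175×875 + 11.6×10⁻⁶×175×230 = 3.3 mm.
The walls prevent any net length change, so an axial force P (same in every segment) develops. Compatibility: P · Σ Lᵢ/(AᵢEᵢ) = δ_free.
Σ Lᵢ/(AᵢEᵢ) = 875/(850×110×10³) + 230/(2200×33×10³) = 1.253×10⁻⁵ mm/N.
P = 3.3 / 1.253×10⁻⁵ = 263400 N = 263.4 kN, tensile.

P ≈ 263 kN (tensile)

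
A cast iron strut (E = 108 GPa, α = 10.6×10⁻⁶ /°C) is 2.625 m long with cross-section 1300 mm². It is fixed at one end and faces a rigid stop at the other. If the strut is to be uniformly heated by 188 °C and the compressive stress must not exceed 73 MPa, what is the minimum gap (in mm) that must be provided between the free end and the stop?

g ≈ 3.46 mm

With no wall the strut would lengthen by αΔT L = 10.6×10⁻⁶ × 188 × 2625 = 5.231 mm.
At the allowable stress the elastic shortening the wall may impose is σL/E = 73 × 2625 / (108×10³) = 1.774 mm.
The gap must absorb the remainder: g_min = 5.231 − 1.774 = 3.457 mm.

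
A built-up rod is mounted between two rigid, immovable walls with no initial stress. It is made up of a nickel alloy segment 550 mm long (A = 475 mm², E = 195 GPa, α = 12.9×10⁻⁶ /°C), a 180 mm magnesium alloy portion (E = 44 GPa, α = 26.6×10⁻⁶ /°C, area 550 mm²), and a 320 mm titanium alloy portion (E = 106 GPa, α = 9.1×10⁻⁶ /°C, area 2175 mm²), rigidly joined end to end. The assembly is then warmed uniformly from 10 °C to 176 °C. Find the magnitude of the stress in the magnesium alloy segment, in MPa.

σ ≈ 302 MPa (compressive)

Free thermal expansion of the whole bar: Σ αᵢΔT Lᵢ = 12.9×10⁻⁶×166×550 + 26.6×10⁻⁶×166×180 + 9.1×10⁻⁶×166×320 = 2.456 mm.
Since the ends are fixed, an axial force P builds up, equal in every segment, with P · Σ Lᵢ/(AᵢEᵢ) = δ_free.
Σ Lᵢ/(AᵢEᵢ) = 550/(475×195×10³) + 180/(550×44×10³) + 320/(2175×106×10³) = 1.476×10⁻⁵ mm/N.
So P = 2.456 / 1.476×10⁻⁵ = 166.3 kN, compressive.
σ_{magnesium alloy} = P / A = 166300 / 550 = 302.5 MPa.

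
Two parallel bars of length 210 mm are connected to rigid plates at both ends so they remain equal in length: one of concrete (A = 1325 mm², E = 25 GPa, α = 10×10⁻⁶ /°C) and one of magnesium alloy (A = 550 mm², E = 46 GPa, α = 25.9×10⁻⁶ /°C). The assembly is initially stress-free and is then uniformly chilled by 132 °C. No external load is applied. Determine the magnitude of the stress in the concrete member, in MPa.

The magnesium alloy has the larger α, so on cooling it would change length more than the concrete if both were free. The rigid plates force a common final length, so the magnesium alloy is put into tension and the concrete into compression, with equal and opposite forces P (no external load).
Equating the net (thermal + elastic) strains gives |α₁ − α₂|·ΔT = P·[1/(A₁E₁) + 1/(A₂E₂)].
|α₁ − α₂|·ΔT = 15.9×10⁻⁶ × 132 = 0.002099.
1/(A₁E₁) + 1/(A₂E₂) = 1/(1325×25×10³) + 1/(550×46×10³) = 6.971×10⁻⁸ N⁻¹.
So P = 0.002099 / 6.971×10⁻⁸ = 30.11 kN.
σ_{concrete} = P/A₁ = 30110/1325 = 22.72 MPa, compressive.

σ ≈ 22.7 MPa (compressive)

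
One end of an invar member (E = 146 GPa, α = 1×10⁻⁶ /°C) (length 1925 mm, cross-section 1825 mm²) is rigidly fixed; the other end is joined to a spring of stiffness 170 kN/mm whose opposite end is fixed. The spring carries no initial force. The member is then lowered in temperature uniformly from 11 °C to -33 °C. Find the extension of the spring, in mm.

The unrestrained thermal change is αΔT L = 1×10⁻⁶ × 44 × 1925 = 0.0847 mm.
Let P be the tensile force in the spring. The member extends elastically by PL/(AE) and the spring stretches by P/k; together these equal δ_free.
P [ L/(AE) + 1/k ] = δ_free → P [ 1925/(1825×146×10³) + 1/(170×10³) ] = 0.0847.
P = 0.0847 / 1.311×10⁻⁵ = 6462 N.
Spring extension = P/k = 6462/(170×10³) = 0.03801 mm.

δ ≈ 0.038 mm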